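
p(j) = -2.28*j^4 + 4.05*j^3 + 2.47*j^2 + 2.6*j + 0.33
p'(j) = -9.12*j^3 + 12.15*j^2 + 4.94*j + 2.6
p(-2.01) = -65.02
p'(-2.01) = 115.82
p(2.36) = 2.73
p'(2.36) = -37.95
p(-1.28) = -13.56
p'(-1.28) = 35.31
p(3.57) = -144.98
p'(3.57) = -239.87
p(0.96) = 6.75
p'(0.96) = 10.47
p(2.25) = 6.38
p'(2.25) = -28.66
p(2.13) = 9.28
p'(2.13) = -19.89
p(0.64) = 3.68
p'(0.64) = 8.35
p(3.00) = -44.97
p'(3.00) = -119.47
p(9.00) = -11782.83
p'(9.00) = -5617.27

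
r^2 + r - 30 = (r - 5)*(r + 6)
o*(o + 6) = o^2 + 6*o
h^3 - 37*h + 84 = (h - 4)*(h - 3)*(h + 7)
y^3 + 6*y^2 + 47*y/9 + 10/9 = (y + 1/3)*(y + 2/3)*(y + 5)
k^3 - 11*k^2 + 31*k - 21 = (k - 7)*(k - 3)*(k - 1)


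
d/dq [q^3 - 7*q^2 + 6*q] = 3*q^2 - 14*q + 6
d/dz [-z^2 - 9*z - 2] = -2*z - 9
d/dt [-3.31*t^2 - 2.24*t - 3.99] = -6.62*t - 2.24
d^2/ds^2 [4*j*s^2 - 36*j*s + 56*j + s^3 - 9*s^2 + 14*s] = 8*j + 6*s - 18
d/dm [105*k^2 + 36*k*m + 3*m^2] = 36*k + 6*m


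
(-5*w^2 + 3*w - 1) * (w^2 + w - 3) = -5*w^4 - 2*w^3 + 17*w^2 - 10*w + 3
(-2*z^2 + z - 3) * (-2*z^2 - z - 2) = 4*z^4 + 9*z^2 + z + 6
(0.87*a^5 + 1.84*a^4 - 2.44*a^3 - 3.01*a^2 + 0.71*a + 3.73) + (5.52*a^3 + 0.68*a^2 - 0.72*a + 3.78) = 0.87*a^5 + 1.84*a^4 + 3.08*a^3 - 2.33*a^2 - 0.01*a + 7.51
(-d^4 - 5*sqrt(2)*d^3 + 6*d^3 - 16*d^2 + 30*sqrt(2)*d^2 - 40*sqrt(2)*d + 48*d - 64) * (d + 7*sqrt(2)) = -d^5 - 12*sqrt(2)*d^4 + 6*d^4 - 86*d^3 + 72*sqrt(2)*d^3 - 152*sqrt(2)*d^2 + 468*d^2 - 624*d + 336*sqrt(2)*d - 448*sqrt(2)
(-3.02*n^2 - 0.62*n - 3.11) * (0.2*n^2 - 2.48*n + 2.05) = -0.604*n^4 + 7.3656*n^3 - 5.2754*n^2 + 6.4418*n - 6.3755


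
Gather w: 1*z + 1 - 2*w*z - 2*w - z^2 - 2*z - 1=w*(-2*z - 2) - z^2 - z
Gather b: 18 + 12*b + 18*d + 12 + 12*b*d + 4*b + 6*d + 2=b*(12*d + 16) + 24*d + 32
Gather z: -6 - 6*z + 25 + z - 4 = 15 - 5*z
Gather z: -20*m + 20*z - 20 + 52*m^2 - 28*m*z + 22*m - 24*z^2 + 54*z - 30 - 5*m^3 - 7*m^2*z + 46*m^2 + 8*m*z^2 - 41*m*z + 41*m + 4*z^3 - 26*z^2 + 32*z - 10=-5*m^3 + 98*m^2 + 43*m + 4*z^3 + z^2*(8*m - 50) + z*(-7*m^2 - 69*m + 106) - 60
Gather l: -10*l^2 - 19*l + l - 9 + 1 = -10*l^2 - 18*l - 8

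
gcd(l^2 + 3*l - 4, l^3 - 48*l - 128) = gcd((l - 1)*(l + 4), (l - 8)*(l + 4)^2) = l + 4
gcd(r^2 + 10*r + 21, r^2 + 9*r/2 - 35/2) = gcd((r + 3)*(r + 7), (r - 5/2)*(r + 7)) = r + 7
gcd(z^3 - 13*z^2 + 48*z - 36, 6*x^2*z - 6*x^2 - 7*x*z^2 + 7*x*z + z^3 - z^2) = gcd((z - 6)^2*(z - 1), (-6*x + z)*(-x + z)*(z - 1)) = z - 1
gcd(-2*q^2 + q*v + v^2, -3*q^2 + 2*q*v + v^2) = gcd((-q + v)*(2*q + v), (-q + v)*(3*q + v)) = q - v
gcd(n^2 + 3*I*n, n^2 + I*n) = n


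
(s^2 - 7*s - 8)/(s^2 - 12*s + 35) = (s^2 - 7*s - 8)/(s^2 - 12*s + 35)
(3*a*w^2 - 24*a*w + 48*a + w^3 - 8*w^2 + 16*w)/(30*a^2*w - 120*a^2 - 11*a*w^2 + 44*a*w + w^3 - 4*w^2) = (3*a*w - 12*a + w^2 - 4*w)/(30*a^2 - 11*a*w + w^2)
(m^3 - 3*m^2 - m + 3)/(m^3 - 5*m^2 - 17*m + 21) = (m^2 - 2*m - 3)/(m^2 - 4*m - 21)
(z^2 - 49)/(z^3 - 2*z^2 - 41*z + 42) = (z + 7)/(z^2 + 5*z - 6)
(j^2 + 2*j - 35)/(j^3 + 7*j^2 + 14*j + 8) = (j^2 + 2*j - 35)/(j^3 + 7*j^2 + 14*j + 8)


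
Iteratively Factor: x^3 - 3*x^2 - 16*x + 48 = (x - 4)*(x^2 + x - 12) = (x - 4)*(x + 4)*(x - 3)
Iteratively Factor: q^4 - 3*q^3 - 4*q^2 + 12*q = (q - 2)*(q^3 - q^2 - 6*q) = q*(q - 2)*(q^2 - q - 6) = q*(q - 2)*(q + 2)*(q - 3)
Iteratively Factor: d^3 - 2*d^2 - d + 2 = (d - 1)*(d^2 - d - 2) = (d - 2)*(d - 1)*(d + 1)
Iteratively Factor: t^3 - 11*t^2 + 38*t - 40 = (t - 5)*(t^2 - 6*t + 8) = (t - 5)*(t - 4)*(t - 2)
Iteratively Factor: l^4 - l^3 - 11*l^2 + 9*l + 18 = (l - 3)*(l^3 + 2*l^2 - 5*l - 6) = (l - 3)*(l + 1)*(l^2 + l - 6) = (l - 3)*(l - 2)*(l + 1)*(l + 3)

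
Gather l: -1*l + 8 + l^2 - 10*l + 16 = l^2 - 11*l + 24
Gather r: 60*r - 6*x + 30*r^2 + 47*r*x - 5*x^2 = 30*r^2 + r*(47*x + 60) - 5*x^2 - 6*x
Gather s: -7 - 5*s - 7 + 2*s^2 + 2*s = 2*s^2 - 3*s - 14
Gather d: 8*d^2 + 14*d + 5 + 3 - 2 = 8*d^2 + 14*d + 6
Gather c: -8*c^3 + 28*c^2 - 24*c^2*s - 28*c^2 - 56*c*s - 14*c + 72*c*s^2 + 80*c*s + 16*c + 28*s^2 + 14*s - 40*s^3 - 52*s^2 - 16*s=-8*c^3 - 24*c^2*s + c*(72*s^2 + 24*s + 2) - 40*s^3 - 24*s^2 - 2*s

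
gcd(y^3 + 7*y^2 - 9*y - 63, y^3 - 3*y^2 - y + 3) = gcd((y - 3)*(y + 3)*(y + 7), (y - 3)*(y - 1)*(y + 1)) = y - 3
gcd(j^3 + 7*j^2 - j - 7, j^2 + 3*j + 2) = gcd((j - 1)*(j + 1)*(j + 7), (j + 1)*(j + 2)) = j + 1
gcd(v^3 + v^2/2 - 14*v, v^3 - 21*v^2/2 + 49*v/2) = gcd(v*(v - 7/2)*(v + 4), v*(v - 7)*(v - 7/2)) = v^2 - 7*v/2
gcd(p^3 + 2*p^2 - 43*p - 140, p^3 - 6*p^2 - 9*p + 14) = p - 7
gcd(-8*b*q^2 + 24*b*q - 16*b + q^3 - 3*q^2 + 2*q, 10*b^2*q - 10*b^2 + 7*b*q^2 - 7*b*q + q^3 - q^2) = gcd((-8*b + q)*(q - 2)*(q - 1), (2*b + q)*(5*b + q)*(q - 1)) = q - 1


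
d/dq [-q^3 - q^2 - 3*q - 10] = -3*q^2 - 2*q - 3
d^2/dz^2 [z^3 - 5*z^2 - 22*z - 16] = 6*z - 10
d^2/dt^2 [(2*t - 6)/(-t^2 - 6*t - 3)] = 4*(-4*(t - 3)*(t + 3)^2 + 3*(t + 1)*(t^2 + 6*t + 3))/(t^2 + 6*t + 3)^3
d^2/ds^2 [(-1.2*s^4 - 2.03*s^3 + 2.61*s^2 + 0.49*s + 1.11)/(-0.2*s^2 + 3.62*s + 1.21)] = (0.096*s^6 - 5.2128*s^5 + 92.60928*s^4 + 134.467744*s^3 + 70.377756*s^2 + 21.943098*s - 32.979014)/(0.008*s^6 - 0.4344*s^5 + 7.71744*s^4 - 42.181688*s^3 - 46.690512*s^2 - 15.900126*s - 1.771561)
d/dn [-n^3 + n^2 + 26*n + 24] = -3*n^2 + 2*n + 26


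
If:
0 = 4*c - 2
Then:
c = 1/2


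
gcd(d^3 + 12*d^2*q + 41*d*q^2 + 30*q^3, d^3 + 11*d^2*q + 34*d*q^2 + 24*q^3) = d^2 + 7*d*q + 6*q^2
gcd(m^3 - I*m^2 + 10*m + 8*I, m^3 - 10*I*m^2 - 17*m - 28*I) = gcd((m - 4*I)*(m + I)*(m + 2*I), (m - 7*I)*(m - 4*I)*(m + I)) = m^2 - 3*I*m + 4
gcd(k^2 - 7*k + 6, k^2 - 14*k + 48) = k - 6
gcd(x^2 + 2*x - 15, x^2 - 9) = x - 3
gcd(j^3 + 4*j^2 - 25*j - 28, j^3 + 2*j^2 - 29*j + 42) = j + 7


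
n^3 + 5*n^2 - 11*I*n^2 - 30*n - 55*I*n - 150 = (n + 5)*(n - 6*I)*(n - 5*I)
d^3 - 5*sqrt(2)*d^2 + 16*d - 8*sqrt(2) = (d - 2*sqrt(2))^2*(d - sqrt(2))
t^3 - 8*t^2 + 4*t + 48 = (t - 6)*(t - 4)*(t + 2)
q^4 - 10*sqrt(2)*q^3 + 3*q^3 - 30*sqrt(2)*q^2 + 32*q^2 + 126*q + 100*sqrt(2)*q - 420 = (q - 2)*(q + 5)*(q - 7*sqrt(2))*(q - 3*sqrt(2))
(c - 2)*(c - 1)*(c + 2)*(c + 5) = c^4 + 4*c^3 - 9*c^2 - 16*c + 20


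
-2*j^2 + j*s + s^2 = (-j + s)*(2*j + s)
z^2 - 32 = (z - 4*sqrt(2))*(z + 4*sqrt(2))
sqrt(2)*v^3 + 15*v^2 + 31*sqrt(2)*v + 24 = (v + 3*sqrt(2))*(v + 4*sqrt(2))*(sqrt(2)*v + 1)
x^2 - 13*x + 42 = (x - 7)*(x - 6)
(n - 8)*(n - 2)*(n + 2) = n^3 - 8*n^2 - 4*n + 32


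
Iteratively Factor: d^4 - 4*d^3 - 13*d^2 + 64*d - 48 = (d - 4)*(d^3 - 13*d + 12) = (d - 4)*(d - 3)*(d^2 + 3*d - 4) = (d - 4)*(d - 3)*(d - 1)*(d + 4)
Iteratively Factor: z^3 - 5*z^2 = (z)*(z^2 - 5*z) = z*(z - 5)*(z)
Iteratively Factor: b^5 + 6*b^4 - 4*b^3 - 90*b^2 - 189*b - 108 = (b - 4)*(b^4 + 10*b^3 + 36*b^2 + 54*b + 27) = (b - 4)*(b + 3)*(b^3 + 7*b^2 + 15*b + 9) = (b - 4)*(b + 3)^2*(b^2 + 4*b + 3) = (b - 4)*(b + 3)^3*(b + 1)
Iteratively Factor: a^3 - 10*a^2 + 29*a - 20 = (a - 4)*(a^2 - 6*a + 5) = (a - 4)*(a - 1)*(a - 5)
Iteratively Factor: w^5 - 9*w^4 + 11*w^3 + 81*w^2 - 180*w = (w + 3)*(w^4 - 12*w^3 + 47*w^2 - 60*w) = (w - 3)*(w + 3)*(w^3 - 9*w^2 + 20*w) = (w - 4)*(w - 3)*(w + 3)*(w^2 - 5*w) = (w - 5)*(w - 4)*(w - 3)*(w + 3)*(w)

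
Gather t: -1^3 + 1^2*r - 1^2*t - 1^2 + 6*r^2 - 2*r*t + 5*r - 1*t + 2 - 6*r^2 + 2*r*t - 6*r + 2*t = 0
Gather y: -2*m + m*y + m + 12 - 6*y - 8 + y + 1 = -m + y*(m - 5) + 5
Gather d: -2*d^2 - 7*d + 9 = -2*d^2 - 7*d + 9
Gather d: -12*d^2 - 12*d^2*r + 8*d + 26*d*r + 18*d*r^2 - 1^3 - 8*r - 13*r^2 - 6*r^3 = d^2*(-12*r - 12) + d*(18*r^2 + 26*r + 8) - 6*r^3 - 13*r^2 - 8*r - 1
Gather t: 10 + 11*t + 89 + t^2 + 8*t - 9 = t^2 + 19*t + 90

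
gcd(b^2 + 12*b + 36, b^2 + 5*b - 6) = b + 6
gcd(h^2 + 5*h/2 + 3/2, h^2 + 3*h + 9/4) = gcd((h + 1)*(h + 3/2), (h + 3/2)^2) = h + 3/2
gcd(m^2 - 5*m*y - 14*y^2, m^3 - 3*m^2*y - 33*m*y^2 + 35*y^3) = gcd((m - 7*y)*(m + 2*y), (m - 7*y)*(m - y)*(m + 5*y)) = -m + 7*y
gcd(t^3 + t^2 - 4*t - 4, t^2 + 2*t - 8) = t - 2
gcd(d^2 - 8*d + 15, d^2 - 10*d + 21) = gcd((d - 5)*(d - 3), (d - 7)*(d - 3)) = d - 3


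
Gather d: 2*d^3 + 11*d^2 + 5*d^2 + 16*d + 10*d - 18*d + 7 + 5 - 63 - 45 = 2*d^3 + 16*d^2 + 8*d - 96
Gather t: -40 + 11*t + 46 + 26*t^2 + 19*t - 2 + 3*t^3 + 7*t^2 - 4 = 3*t^3 + 33*t^2 + 30*t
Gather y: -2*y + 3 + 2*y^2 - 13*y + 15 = 2*y^2 - 15*y + 18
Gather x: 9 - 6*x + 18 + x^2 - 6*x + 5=x^2 - 12*x + 32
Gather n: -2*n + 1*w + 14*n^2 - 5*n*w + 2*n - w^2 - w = 14*n^2 - 5*n*w - w^2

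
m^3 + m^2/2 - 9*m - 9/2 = (m - 3)*(m + 1/2)*(m + 3)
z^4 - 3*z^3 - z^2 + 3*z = z*(z - 3)*(z - 1)*(z + 1)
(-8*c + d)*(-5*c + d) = 40*c^2 - 13*c*d + d^2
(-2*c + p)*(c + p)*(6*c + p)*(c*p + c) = -12*c^4*p - 12*c^4 - 8*c^3*p^2 - 8*c^3*p + 5*c^2*p^3 + 5*c^2*p^2 + c*p^4 + c*p^3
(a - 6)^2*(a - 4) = a^3 - 16*a^2 + 84*a - 144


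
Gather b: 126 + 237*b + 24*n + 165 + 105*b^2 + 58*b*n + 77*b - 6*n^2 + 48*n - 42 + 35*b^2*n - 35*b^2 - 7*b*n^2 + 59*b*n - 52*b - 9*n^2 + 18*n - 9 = b^2*(35*n + 70) + b*(-7*n^2 + 117*n + 262) - 15*n^2 + 90*n + 240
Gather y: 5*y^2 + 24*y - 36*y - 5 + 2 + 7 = 5*y^2 - 12*y + 4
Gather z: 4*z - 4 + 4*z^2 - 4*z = 4*z^2 - 4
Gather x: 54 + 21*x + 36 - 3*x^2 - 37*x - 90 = -3*x^2 - 16*x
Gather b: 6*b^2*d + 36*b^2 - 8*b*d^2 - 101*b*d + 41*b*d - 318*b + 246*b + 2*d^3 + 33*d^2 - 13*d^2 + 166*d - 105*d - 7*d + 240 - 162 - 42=b^2*(6*d + 36) + b*(-8*d^2 - 60*d - 72) + 2*d^3 + 20*d^2 + 54*d + 36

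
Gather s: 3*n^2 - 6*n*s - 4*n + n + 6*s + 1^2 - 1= 3*n^2 - 3*n + s*(6 - 6*n)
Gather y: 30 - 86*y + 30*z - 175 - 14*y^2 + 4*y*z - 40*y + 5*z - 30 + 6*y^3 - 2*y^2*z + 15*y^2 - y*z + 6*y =6*y^3 + y^2*(1 - 2*z) + y*(3*z - 120) + 35*z - 175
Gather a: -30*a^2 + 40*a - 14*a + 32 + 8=-30*a^2 + 26*a + 40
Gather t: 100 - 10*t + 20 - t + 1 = 121 - 11*t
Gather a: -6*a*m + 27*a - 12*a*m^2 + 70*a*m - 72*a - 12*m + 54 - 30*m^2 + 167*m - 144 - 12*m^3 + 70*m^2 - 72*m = a*(-12*m^2 + 64*m - 45) - 12*m^3 + 40*m^2 + 83*m - 90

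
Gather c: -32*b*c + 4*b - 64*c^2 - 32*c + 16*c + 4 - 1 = 4*b - 64*c^2 + c*(-32*b - 16) + 3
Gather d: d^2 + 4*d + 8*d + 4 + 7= d^2 + 12*d + 11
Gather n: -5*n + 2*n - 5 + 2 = -3*n - 3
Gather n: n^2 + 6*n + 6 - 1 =n^2 + 6*n + 5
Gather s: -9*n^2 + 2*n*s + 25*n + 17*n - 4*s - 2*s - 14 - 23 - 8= -9*n^2 + 42*n + s*(2*n - 6) - 45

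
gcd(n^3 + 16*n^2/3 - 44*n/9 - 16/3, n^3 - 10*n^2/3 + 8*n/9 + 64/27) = n^2 - 2*n/3 - 8/9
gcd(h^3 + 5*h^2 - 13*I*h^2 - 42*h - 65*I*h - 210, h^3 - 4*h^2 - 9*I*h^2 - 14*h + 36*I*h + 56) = h - 7*I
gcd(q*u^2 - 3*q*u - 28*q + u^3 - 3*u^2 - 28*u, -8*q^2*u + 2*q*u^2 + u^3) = 1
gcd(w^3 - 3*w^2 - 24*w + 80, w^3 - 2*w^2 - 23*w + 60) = w^2 + w - 20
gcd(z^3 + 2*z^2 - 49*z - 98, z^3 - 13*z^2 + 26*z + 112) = z^2 - 5*z - 14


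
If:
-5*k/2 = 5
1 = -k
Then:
No Solution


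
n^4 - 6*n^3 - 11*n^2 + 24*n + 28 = (n - 7)*(n - 2)*(n + 1)*(n + 2)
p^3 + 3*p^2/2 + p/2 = p*(p + 1/2)*(p + 1)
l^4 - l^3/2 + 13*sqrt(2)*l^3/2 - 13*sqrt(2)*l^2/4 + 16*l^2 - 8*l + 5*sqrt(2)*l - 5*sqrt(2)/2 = (l - 1/2)*(l + sqrt(2)/2)*(l + sqrt(2))*(l + 5*sqrt(2))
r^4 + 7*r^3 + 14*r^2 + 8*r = r*(r + 1)*(r + 2)*(r + 4)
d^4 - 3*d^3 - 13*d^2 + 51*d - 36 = (d - 3)^2*(d - 1)*(d + 4)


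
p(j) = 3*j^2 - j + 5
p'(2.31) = 12.86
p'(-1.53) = -10.18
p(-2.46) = 25.61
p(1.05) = 7.26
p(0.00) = 5.00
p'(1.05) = 5.30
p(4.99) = 74.71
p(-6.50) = 138.25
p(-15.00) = 695.00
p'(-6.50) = -40.00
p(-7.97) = 203.53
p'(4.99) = 28.94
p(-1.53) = 13.55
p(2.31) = 18.70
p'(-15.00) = -91.00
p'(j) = 6*j - 1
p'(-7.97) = -48.82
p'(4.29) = 24.74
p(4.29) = 55.92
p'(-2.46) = -15.76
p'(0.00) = -1.00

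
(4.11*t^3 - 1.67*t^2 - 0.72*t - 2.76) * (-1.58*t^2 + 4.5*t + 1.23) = -6.4938*t^5 + 21.1336*t^4 - 1.3221*t^3 - 0.9333*t^2 - 13.3056*t - 3.3948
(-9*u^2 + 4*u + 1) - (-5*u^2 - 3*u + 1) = -4*u^2 + 7*u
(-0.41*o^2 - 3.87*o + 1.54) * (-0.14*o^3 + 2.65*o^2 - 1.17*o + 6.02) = 0.0574*o^5 - 0.5447*o^4 - 9.9914*o^3 + 6.1407*o^2 - 25.0992*o + 9.2708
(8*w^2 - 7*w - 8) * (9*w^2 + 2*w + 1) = 72*w^4 - 47*w^3 - 78*w^2 - 23*w - 8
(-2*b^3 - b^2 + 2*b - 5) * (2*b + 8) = -4*b^4 - 18*b^3 - 4*b^2 + 6*b - 40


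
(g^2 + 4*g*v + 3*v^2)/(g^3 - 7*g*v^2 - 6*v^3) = (-g - 3*v)/(-g^2 + g*v + 6*v^2)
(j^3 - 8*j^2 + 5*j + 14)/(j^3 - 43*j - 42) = (j - 2)/(j + 6)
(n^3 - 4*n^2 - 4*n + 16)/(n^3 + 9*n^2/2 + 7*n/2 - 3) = 2*(n^2 - 6*n + 8)/(2*n^2 + 5*n - 3)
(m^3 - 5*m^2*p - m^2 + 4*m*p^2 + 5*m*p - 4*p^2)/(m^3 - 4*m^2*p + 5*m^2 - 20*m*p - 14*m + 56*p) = (m^2 - m*p - m + p)/(m^2 + 5*m - 14)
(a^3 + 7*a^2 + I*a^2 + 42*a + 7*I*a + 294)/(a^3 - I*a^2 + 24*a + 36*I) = (a^2 + 7*a*(1 + I) + 49*I)/(a^2 + 5*I*a - 6)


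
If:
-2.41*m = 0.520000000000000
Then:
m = -0.22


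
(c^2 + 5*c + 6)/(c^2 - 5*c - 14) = (c + 3)/(c - 7)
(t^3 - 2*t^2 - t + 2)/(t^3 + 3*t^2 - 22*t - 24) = (t^2 - 3*t + 2)/(t^2 + 2*t - 24)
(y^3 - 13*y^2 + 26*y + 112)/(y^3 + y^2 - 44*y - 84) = (y - 8)/(y + 6)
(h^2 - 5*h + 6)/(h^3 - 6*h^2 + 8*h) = (h - 3)/(h*(h - 4))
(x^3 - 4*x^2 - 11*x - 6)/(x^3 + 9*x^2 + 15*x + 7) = (x - 6)/(x + 7)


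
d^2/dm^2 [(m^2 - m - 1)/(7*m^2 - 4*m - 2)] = 6*(-7*m^3 - 35*m^2 + 14*m - 6)/(343*m^6 - 588*m^5 + 42*m^4 + 272*m^3 - 12*m^2 - 48*m - 8)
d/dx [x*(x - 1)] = 2*x - 1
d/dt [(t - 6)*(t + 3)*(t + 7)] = 3*t^2 + 8*t - 39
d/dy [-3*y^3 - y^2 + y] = -9*y^2 - 2*y + 1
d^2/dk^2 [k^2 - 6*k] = 2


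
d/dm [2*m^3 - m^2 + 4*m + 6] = 6*m^2 - 2*m + 4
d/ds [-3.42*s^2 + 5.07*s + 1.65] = 5.07 - 6.84*s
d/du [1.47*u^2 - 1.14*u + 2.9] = 2.94*u - 1.14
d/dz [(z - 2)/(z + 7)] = 9/(z + 7)^2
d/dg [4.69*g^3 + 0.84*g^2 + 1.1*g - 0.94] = 14.07*g^2 + 1.68*g + 1.1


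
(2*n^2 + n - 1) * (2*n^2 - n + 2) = 4*n^4 + n^2 + 3*n - 2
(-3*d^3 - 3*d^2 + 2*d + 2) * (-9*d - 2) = 27*d^4 + 33*d^3 - 12*d^2 - 22*d - 4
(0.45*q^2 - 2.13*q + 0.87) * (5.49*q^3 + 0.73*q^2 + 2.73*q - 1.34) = 2.4705*q^5 - 11.3652*q^4 + 4.4499*q^3 - 5.7828*q^2 + 5.2293*q - 1.1658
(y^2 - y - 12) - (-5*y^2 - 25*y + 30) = 6*y^2 + 24*y - 42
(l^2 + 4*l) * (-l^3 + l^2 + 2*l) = -l^5 - 3*l^4 + 6*l^3 + 8*l^2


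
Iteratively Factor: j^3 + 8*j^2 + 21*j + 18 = (j + 2)*(j^2 + 6*j + 9) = (j + 2)*(j + 3)*(j + 3)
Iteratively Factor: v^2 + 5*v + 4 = (v + 4)*(v + 1)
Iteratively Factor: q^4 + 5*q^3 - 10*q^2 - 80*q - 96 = (q + 3)*(q^3 + 2*q^2 - 16*q - 32) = (q + 2)*(q + 3)*(q^2 - 16) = (q + 2)*(q + 3)*(q + 4)*(q - 4)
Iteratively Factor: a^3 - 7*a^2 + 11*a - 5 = (a - 5)*(a^2 - 2*a + 1) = (a - 5)*(a - 1)*(a - 1)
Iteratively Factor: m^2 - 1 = (m + 1)*(m - 1)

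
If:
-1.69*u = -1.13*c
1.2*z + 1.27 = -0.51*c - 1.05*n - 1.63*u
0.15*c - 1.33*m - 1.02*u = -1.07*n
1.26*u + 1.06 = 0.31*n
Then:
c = -0.269453378410813*z - 1.09135861626767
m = 0.801299133298846 - 0.481353333959973*z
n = 0.453375839202321 - 0.732291888110929*z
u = -0.180167051836816*z - 0.729724991942286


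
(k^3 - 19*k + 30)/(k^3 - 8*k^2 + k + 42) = (k^2 + 3*k - 10)/(k^2 - 5*k - 14)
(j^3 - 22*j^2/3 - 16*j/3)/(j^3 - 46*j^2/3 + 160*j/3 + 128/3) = j/(j - 8)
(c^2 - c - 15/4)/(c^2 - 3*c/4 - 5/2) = (-4*c^2 + 4*c + 15)/(-4*c^2 + 3*c + 10)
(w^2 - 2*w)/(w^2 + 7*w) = (w - 2)/(w + 7)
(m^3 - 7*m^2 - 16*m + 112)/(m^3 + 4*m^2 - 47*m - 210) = (m^2 - 16)/(m^2 + 11*m + 30)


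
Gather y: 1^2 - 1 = 0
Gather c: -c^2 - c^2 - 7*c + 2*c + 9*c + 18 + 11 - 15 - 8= -2*c^2 + 4*c + 6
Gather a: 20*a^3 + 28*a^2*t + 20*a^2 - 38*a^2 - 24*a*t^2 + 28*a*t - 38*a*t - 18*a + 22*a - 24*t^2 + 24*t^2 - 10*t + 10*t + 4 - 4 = 20*a^3 + a^2*(28*t - 18) + a*(-24*t^2 - 10*t + 4)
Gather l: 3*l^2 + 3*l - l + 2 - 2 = 3*l^2 + 2*l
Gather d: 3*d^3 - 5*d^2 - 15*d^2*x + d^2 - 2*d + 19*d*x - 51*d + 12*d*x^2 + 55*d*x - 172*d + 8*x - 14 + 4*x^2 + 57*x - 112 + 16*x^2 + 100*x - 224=3*d^3 + d^2*(-15*x - 4) + d*(12*x^2 + 74*x - 225) + 20*x^2 + 165*x - 350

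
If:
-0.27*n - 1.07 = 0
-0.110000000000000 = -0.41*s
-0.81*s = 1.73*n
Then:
No Solution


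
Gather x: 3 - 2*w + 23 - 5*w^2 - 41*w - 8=-5*w^2 - 43*w + 18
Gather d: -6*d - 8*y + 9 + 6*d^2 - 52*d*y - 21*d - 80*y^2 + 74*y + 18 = 6*d^2 + d*(-52*y - 27) - 80*y^2 + 66*y + 27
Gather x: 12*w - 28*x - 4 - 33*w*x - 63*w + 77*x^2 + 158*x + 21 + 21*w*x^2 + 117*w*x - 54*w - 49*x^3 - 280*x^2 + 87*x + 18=-105*w - 49*x^3 + x^2*(21*w - 203) + x*(84*w + 217) + 35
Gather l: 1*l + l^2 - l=l^2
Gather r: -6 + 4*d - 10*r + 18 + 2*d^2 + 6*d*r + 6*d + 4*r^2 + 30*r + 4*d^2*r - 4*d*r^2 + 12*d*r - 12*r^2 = 2*d^2 + 10*d + r^2*(-4*d - 8) + r*(4*d^2 + 18*d + 20) + 12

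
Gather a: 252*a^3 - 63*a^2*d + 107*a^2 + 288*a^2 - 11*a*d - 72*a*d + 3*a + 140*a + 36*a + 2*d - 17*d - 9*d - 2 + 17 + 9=252*a^3 + a^2*(395 - 63*d) + a*(179 - 83*d) - 24*d + 24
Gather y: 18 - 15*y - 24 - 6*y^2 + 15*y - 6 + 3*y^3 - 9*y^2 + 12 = 3*y^3 - 15*y^2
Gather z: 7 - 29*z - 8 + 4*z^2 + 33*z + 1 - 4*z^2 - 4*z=0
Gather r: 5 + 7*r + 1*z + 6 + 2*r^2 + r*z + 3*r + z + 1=2*r^2 + r*(z + 10) + 2*z + 12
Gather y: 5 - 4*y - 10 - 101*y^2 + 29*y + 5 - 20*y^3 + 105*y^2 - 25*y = -20*y^3 + 4*y^2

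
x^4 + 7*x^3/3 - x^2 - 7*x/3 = x*(x - 1)*(x + 1)*(x + 7/3)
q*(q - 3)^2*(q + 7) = q^4 + q^3 - 33*q^2 + 63*q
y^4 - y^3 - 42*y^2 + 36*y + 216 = (y - 6)*(y - 3)*(y + 2)*(y + 6)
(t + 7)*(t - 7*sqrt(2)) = t^2 - 7*sqrt(2)*t + 7*t - 49*sqrt(2)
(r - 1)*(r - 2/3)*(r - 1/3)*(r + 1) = r^4 - r^3 - 7*r^2/9 + r - 2/9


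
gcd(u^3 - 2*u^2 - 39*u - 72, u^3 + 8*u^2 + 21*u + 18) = u^2 + 6*u + 9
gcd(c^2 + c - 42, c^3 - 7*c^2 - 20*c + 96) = 1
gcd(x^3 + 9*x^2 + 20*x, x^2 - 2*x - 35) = x + 5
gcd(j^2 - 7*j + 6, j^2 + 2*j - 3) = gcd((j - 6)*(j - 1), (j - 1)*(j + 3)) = j - 1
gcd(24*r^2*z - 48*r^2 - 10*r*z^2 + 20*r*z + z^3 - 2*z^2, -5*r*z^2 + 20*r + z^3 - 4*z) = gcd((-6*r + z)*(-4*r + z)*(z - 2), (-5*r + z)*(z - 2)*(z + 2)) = z - 2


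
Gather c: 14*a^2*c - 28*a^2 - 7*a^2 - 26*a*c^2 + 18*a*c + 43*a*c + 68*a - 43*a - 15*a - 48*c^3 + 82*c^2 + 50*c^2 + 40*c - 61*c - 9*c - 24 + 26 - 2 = -35*a^2 + 10*a - 48*c^3 + c^2*(132 - 26*a) + c*(14*a^2 + 61*a - 30)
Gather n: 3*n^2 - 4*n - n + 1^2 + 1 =3*n^2 - 5*n + 2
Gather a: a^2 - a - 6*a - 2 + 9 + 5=a^2 - 7*a + 12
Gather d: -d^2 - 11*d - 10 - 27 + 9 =-d^2 - 11*d - 28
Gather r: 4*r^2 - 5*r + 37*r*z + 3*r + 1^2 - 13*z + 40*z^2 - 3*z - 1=4*r^2 + r*(37*z - 2) + 40*z^2 - 16*z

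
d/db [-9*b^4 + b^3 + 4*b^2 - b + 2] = -36*b^3 + 3*b^2 + 8*b - 1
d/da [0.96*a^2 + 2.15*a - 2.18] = 1.92*a + 2.15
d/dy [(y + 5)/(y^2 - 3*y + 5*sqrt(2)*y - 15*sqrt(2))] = (y^2 - 3*y + 5*sqrt(2)*y - (y + 5)*(2*y - 3 + 5*sqrt(2)) - 15*sqrt(2))/(y^2 - 3*y + 5*sqrt(2)*y - 15*sqrt(2))^2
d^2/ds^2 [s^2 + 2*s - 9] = 2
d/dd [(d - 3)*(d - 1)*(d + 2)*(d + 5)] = 4*d^3 + 9*d^2 - 30*d - 19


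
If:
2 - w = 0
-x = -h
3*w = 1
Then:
No Solution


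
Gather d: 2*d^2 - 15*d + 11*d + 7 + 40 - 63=2*d^2 - 4*d - 16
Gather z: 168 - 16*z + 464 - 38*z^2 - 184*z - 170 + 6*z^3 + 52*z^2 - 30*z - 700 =6*z^3 + 14*z^2 - 230*z - 238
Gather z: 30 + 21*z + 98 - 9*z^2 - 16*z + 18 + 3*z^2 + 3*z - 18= -6*z^2 + 8*z + 128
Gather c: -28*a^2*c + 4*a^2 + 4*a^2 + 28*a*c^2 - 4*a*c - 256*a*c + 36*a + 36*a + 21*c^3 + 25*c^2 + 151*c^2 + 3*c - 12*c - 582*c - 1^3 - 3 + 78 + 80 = 8*a^2 + 72*a + 21*c^3 + c^2*(28*a + 176) + c*(-28*a^2 - 260*a - 591) + 154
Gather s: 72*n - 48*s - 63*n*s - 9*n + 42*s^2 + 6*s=63*n + 42*s^2 + s*(-63*n - 42)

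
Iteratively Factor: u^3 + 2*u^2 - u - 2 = (u + 2)*(u^2 - 1) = (u + 1)*(u + 2)*(u - 1)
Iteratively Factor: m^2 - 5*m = (m - 5)*(m)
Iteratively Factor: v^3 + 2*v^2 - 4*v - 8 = (v + 2)*(v^2 - 4) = (v - 2)*(v + 2)*(v + 2)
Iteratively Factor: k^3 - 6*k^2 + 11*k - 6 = (k - 1)*(k^2 - 5*k + 6) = (k - 2)*(k - 1)*(k - 3)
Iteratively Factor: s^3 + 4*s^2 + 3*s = (s)*(s^2 + 4*s + 3) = s*(s + 3)*(s + 1)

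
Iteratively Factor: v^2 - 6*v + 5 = (v - 1)*(v - 5)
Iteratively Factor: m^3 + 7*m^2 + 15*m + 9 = (m + 3)*(m^2 + 4*m + 3) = (m + 1)*(m + 3)*(m + 3)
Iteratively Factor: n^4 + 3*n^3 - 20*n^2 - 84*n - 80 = (n + 2)*(n^3 + n^2 - 22*n - 40) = (n + 2)^2*(n^2 - n - 20) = (n + 2)^2*(n + 4)*(n - 5)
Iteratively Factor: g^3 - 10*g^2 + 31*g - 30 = (g - 2)*(g^2 - 8*g + 15) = (g - 3)*(g - 2)*(g - 5)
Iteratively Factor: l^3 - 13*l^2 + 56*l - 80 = (l - 4)*(l^2 - 9*l + 20) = (l - 5)*(l - 4)*(l - 4)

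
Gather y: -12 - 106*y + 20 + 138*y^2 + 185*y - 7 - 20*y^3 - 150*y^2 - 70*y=-20*y^3 - 12*y^2 + 9*y + 1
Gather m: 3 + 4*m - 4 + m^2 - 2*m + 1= m^2 + 2*m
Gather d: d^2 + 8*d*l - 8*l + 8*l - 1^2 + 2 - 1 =d^2 + 8*d*l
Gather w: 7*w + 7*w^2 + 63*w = 7*w^2 + 70*w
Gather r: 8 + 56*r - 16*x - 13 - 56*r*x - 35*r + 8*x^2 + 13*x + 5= r*(21 - 56*x) + 8*x^2 - 3*x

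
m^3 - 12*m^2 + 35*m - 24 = (m - 8)*(m - 3)*(m - 1)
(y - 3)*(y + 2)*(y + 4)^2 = y^4 + 7*y^3 + 2*y^2 - 64*y - 96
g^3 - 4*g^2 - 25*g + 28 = (g - 7)*(g - 1)*(g + 4)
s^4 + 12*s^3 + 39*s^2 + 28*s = s*(s + 1)*(s + 4)*(s + 7)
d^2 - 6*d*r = d*(d - 6*r)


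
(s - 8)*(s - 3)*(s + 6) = s^3 - 5*s^2 - 42*s + 144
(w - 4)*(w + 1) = w^2 - 3*w - 4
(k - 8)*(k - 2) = k^2 - 10*k + 16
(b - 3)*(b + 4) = b^2 + b - 12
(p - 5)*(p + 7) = p^2 + 2*p - 35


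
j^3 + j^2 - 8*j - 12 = (j - 3)*(j + 2)^2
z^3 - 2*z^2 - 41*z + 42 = (z - 7)*(z - 1)*(z + 6)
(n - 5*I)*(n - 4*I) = n^2 - 9*I*n - 20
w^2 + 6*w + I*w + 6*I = (w + 6)*(w + I)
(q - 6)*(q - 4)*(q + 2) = q^3 - 8*q^2 + 4*q + 48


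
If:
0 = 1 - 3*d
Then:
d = 1/3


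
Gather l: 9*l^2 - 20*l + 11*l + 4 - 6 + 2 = 9*l^2 - 9*l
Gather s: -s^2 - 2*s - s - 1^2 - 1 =-s^2 - 3*s - 2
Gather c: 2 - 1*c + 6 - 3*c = 8 - 4*c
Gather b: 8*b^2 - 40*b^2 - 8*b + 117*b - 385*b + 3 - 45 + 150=-32*b^2 - 276*b + 108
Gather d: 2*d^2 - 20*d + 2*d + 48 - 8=2*d^2 - 18*d + 40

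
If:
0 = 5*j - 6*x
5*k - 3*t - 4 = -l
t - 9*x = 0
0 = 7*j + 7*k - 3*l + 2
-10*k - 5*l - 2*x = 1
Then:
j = -1872/9625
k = -773/9625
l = 7/275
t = -2808/1925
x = -312/1925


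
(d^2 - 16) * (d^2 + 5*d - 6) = d^4 + 5*d^3 - 22*d^2 - 80*d + 96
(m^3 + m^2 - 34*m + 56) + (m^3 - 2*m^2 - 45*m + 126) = 2*m^3 - m^2 - 79*m + 182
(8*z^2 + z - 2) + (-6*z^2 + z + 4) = 2*z^2 + 2*z + 2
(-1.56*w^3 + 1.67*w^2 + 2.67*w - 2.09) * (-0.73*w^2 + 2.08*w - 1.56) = 1.1388*w^5 - 4.4639*w^4 + 3.9581*w^3 + 4.4741*w^2 - 8.5124*w + 3.2604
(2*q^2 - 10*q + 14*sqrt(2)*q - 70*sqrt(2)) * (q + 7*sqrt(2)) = 2*q^3 - 10*q^2 + 28*sqrt(2)*q^2 - 140*sqrt(2)*q + 196*q - 980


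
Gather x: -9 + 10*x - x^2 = -x^2 + 10*x - 9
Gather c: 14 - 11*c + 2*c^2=2*c^2 - 11*c + 14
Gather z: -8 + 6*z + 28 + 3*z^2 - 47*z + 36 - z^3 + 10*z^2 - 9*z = -z^3 + 13*z^2 - 50*z + 56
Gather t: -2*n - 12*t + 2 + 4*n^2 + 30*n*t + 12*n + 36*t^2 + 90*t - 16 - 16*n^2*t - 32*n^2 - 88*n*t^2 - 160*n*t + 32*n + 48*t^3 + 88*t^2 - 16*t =-28*n^2 + 42*n + 48*t^3 + t^2*(124 - 88*n) + t*(-16*n^2 - 130*n + 62) - 14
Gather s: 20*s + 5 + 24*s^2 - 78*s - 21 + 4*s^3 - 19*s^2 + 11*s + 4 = 4*s^3 + 5*s^2 - 47*s - 12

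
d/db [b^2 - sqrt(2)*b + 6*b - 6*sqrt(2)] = 2*b - sqrt(2) + 6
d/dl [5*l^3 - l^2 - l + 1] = 15*l^2 - 2*l - 1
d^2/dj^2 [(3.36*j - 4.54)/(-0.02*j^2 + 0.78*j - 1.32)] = (-(0.04*j - 0.78)*(0.08*j - 1.56)*(3.36*j - 4.54) + (0.4032*j - 5.4232)*(0.02*j^2 - 0.78*j + 1.32))/(0.02*j^2 - 0.78*j + 1.32)^3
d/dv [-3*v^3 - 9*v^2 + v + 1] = -9*v^2 - 18*v + 1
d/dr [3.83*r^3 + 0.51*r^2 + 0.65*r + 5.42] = 11.49*r^2 + 1.02*r + 0.65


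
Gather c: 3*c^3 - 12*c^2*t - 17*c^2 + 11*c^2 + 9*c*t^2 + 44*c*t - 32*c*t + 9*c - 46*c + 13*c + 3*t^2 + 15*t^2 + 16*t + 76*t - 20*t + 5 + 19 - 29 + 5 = 3*c^3 + c^2*(-12*t - 6) + c*(9*t^2 + 12*t - 24) + 18*t^2 + 72*t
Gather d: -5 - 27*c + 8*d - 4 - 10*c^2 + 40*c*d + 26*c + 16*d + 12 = -10*c^2 - c + d*(40*c + 24) + 3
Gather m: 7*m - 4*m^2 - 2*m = -4*m^2 + 5*m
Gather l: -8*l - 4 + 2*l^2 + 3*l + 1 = 2*l^2 - 5*l - 3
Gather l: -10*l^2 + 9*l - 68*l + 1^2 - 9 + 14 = -10*l^2 - 59*l + 6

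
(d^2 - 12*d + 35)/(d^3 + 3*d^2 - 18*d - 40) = (d^2 - 12*d + 35)/(d^3 + 3*d^2 - 18*d - 40)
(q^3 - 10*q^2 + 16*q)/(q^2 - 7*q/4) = 4*(q^2 - 10*q + 16)/(4*q - 7)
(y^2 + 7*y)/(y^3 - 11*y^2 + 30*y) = (y + 7)/(y^2 - 11*y + 30)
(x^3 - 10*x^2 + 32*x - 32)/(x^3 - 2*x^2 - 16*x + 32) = (x - 4)/(x + 4)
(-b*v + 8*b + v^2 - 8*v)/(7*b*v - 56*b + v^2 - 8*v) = (-b + v)/(7*b + v)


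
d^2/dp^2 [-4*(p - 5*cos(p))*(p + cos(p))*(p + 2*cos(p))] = -8*p^2*cos(p) - 32*p*sin(p) - 104*p*cos(2*p) - 24*p - 104*sin(2*p) - 14*cos(p) - 90*cos(3*p)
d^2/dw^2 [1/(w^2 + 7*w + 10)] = 2*(-w^2 - 7*w + (2*w + 7)^2 - 10)/(w^2 + 7*w + 10)^3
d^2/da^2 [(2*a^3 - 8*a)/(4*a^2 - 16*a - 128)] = 4*(11*a^3 + 96*a^2 + 672*a + 128)/(a^6 - 12*a^5 - 48*a^4 + 704*a^3 + 1536*a^2 - 12288*a - 32768)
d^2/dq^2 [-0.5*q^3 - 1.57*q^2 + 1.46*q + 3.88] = -3.0*q - 3.14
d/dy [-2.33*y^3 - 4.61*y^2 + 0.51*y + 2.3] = -6.99*y^2 - 9.22*y + 0.51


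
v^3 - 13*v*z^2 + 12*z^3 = (v - 3*z)*(v - z)*(v + 4*z)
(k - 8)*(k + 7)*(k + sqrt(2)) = k^3 - k^2 + sqrt(2)*k^2 - 56*k - sqrt(2)*k - 56*sqrt(2)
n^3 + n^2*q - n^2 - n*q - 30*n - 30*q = (n - 6)*(n + 5)*(n + q)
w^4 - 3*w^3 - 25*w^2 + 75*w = w*(w - 5)*(w - 3)*(w + 5)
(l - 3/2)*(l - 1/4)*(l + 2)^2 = l^4 + 9*l^3/4 - 21*l^2/8 - 11*l/2 + 3/2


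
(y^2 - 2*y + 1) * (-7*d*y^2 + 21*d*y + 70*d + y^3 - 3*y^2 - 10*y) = -7*d*y^4 + 35*d*y^3 + 21*d*y^2 - 119*d*y + 70*d + y^5 - 5*y^4 - 3*y^3 + 17*y^2 - 10*y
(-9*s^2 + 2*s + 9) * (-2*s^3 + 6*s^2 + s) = 18*s^5 - 58*s^4 - 15*s^3 + 56*s^2 + 9*s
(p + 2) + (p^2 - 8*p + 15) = p^2 - 7*p + 17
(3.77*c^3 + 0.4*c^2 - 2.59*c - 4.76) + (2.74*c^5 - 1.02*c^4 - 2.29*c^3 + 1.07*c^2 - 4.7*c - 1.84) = 2.74*c^5 - 1.02*c^4 + 1.48*c^3 + 1.47*c^2 - 7.29*c - 6.6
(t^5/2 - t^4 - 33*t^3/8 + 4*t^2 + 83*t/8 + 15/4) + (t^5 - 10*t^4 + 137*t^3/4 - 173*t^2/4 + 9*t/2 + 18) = 3*t^5/2 - 11*t^4 + 241*t^3/8 - 157*t^2/4 + 119*t/8 + 87/4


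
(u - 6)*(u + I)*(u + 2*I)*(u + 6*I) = u^4 - 6*u^3 + 9*I*u^3 - 20*u^2 - 54*I*u^2 + 120*u - 12*I*u + 72*I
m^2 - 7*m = m*(m - 7)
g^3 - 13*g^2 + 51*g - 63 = (g - 7)*(g - 3)^2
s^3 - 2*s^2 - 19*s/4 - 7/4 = (s - 7/2)*(s + 1/2)*(s + 1)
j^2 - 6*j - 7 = (j - 7)*(j + 1)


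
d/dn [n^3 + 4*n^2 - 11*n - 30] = 3*n^2 + 8*n - 11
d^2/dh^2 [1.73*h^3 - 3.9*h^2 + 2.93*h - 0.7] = 10.38*h - 7.8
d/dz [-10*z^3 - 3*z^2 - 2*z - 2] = -30*z^2 - 6*z - 2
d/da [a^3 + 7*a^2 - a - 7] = 3*a^2 + 14*a - 1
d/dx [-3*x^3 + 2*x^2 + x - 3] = -9*x^2 + 4*x + 1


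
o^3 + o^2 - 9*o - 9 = (o - 3)*(o + 1)*(o + 3)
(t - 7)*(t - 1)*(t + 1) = t^3 - 7*t^2 - t + 7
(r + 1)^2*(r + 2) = r^3 + 4*r^2 + 5*r + 2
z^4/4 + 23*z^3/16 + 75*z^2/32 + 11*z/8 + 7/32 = (z/4 + 1/4)*(z + 1/4)*(z + 1)*(z + 7/2)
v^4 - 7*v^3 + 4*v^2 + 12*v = v*(v - 6)*(v - 2)*(v + 1)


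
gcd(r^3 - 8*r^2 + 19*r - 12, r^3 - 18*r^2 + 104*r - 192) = r - 4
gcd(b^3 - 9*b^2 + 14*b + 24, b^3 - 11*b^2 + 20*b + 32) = b^2 - 3*b - 4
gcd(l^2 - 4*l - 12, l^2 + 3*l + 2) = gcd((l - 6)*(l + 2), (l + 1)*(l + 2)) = l + 2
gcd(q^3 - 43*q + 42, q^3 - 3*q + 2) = q - 1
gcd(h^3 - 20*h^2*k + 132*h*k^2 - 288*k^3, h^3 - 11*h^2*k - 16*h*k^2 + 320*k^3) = h - 8*k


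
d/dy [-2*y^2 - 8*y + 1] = -4*y - 8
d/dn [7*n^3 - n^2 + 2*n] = 21*n^2 - 2*n + 2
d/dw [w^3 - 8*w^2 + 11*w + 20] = 3*w^2 - 16*w + 11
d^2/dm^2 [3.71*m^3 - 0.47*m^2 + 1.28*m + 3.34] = 22.26*m - 0.94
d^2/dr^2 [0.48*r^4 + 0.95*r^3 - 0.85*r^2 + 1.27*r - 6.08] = 5.76*r^2 + 5.7*r - 1.7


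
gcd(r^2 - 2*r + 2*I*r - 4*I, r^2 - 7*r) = 1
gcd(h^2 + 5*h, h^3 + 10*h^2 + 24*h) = h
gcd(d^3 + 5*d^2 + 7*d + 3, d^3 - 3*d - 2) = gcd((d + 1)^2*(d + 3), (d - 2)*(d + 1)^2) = d^2 + 2*d + 1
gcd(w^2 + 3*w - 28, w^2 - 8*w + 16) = w - 4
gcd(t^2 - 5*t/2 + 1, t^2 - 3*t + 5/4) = t - 1/2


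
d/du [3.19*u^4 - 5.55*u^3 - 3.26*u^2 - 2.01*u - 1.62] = 12.76*u^3 - 16.65*u^2 - 6.52*u - 2.01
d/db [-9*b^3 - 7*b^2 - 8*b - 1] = -27*b^2 - 14*b - 8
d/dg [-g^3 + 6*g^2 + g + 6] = -3*g^2 + 12*g + 1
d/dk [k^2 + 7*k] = 2*k + 7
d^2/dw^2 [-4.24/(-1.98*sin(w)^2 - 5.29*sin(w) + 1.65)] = (-66.489984*sin(w)^4 - 133.231824*sin(w)^3 - 74.325928*sin(w)^2 + 229.454808*sin(w) + 265.009328)/(1.98*sin(w)^2 + 5.29*sin(w) - 1.65)^3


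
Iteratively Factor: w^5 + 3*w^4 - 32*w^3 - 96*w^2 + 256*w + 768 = (w - 4)*(w^4 + 7*w^3 - 4*w^2 - 112*w - 192) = (w - 4)^2*(w^3 + 11*w^2 + 40*w + 48) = (w - 4)^2*(w + 4)*(w^2 + 7*w + 12) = (w - 4)^2*(w + 4)^2*(w + 3)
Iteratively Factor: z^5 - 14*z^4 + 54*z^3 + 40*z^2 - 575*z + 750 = (z - 5)*(z^4 - 9*z^3 + 9*z^2 + 85*z - 150) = (z - 5)^2*(z^3 - 4*z^2 - 11*z + 30) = (z - 5)^2*(z + 3)*(z^2 - 7*z + 10) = (z - 5)^3*(z + 3)*(z - 2)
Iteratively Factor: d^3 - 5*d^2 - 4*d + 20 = (d - 5)*(d^2 - 4) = (d - 5)*(d + 2)*(d - 2)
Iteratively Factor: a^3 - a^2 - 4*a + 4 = (a - 2)*(a^2 + a - 2) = (a - 2)*(a + 2)*(a - 1)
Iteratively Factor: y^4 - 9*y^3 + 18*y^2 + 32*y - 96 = (y - 3)*(y^3 - 6*y^2 + 32) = (y - 4)*(y - 3)*(y^2 - 2*y - 8) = (y - 4)^2*(y - 3)*(y + 2)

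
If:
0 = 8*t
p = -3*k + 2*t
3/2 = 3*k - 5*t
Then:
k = 1/2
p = -3/2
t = 0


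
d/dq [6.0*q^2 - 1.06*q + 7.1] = 12.0*q - 1.06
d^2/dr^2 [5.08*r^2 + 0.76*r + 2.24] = 10.1600000000000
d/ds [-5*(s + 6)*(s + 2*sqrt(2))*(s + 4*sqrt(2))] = -15*s^2 - 60*sqrt(2)*s - 60*s - 180*sqrt(2) - 80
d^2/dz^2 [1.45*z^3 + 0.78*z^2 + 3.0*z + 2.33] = 8.7*z + 1.56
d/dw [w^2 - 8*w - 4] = 2*w - 8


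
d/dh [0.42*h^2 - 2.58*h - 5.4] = 0.84*h - 2.58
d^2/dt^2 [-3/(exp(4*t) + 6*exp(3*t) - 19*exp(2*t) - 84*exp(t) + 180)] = 6*(-4*(2*exp(3*t) + 9*exp(2*t) - 19*exp(t) - 42)^2*exp(t) + (8*exp(3*t) + 27*exp(2*t) - 38*exp(t) - 42)*(exp(4*t) + 6*exp(3*t) - 19*exp(2*t) - 84*exp(t) + 180))*exp(t)/(exp(4*t) + 6*exp(3*t) - 19*exp(2*t) - 84*exp(t) + 180)^3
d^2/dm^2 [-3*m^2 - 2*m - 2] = -6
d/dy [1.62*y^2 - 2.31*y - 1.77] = 3.24*y - 2.31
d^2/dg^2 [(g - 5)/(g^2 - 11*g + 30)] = 2/(g^3 - 18*g^2 + 108*g - 216)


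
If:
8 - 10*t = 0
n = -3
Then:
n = -3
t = 4/5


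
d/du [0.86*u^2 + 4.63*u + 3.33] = 1.72*u + 4.63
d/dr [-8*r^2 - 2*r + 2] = -16*r - 2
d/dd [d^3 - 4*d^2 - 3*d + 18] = 3*d^2 - 8*d - 3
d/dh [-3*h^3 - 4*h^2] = h*(-9*h - 8)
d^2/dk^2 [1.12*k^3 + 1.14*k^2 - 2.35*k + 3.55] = 6.72*k + 2.28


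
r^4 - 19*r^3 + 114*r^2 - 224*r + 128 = (r - 8)^2*(r - 2)*(r - 1)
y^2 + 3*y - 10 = (y - 2)*(y + 5)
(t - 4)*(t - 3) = t^2 - 7*t + 12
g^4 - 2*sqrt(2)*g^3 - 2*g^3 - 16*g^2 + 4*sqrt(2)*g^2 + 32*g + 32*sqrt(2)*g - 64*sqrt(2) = (g - 4)*(g - 2)*(g + 4)*(g - 2*sqrt(2))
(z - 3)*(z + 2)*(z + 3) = z^3 + 2*z^2 - 9*z - 18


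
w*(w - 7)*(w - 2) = w^3 - 9*w^2 + 14*w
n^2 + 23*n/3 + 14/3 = (n + 2/3)*(n + 7)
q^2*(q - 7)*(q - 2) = q^4 - 9*q^3 + 14*q^2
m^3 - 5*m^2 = m^2*(m - 5)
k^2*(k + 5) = k^3 + 5*k^2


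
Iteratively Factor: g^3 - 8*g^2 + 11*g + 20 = (g - 5)*(g^2 - 3*g - 4) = (g - 5)*(g - 4)*(g + 1)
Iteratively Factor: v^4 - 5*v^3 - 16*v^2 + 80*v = (v)*(v^3 - 5*v^2 - 16*v + 80) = v*(v - 5)*(v^2 - 16) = v*(v - 5)*(v - 4)*(v + 4)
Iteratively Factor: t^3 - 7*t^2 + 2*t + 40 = (t + 2)*(t^2 - 9*t + 20) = (t - 4)*(t + 2)*(t - 5)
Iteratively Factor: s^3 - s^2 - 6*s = (s + 2)*(s^2 - 3*s) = (s - 3)*(s + 2)*(s)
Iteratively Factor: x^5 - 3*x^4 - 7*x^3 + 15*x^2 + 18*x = (x)*(x^4 - 3*x^3 - 7*x^2 + 15*x + 18) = x*(x - 3)*(x^3 - 7*x - 6) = x*(x - 3)^2*(x^2 + 3*x + 2) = x*(x - 3)^2*(x + 1)*(x + 2)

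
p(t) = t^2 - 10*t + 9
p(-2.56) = 41.15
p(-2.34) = 37.88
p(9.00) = 0.00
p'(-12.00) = -34.00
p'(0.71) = -8.58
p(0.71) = 2.40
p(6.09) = -14.81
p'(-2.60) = -15.20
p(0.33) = 5.81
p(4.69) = -15.90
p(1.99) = -6.94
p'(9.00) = 8.00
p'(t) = 2*t - 10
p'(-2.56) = -15.12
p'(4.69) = -0.62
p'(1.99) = -6.02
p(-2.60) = 41.76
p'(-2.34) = -14.68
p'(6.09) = 2.18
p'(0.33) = -9.34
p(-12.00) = 273.00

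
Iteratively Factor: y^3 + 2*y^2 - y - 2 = (y + 1)*(y^2 + y - 2) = (y - 1)*(y + 1)*(y + 2)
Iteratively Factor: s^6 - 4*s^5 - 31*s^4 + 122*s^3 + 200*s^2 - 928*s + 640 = (s + 4)*(s^5 - 8*s^4 + s^3 + 118*s^2 - 272*s + 160) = (s - 4)*(s + 4)*(s^4 - 4*s^3 - 15*s^2 + 58*s - 40) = (s - 4)*(s + 4)^2*(s^3 - 8*s^2 + 17*s - 10) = (s - 4)*(s - 1)*(s + 4)^2*(s^2 - 7*s + 10) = (s - 5)*(s - 4)*(s - 1)*(s + 4)^2*(s - 2)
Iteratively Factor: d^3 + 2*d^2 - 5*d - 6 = (d - 2)*(d^2 + 4*d + 3) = (d - 2)*(d + 3)*(d + 1)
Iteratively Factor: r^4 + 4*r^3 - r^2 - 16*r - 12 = (r + 3)*(r^3 + r^2 - 4*r - 4) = (r + 2)*(r + 3)*(r^2 - r - 2) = (r + 1)*(r + 2)*(r + 3)*(r - 2)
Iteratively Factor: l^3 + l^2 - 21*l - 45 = (l + 3)*(l^2 - 2*l - 15) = (l - 5)*(l + 3)*(l + 3)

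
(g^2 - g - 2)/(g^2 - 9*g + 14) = (g + 1)/(g - 7)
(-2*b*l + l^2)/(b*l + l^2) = (-2*b + l)/(b + l)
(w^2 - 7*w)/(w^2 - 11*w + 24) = w*(w - 7)/(w^2 - 11*w + 24)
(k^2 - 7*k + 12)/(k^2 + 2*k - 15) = (k - 4)/(k + 5)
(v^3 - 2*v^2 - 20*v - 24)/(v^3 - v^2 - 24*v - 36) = (v + 2)/(v + 3)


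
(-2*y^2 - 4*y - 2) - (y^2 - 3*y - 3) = -3*y^2 - y + 1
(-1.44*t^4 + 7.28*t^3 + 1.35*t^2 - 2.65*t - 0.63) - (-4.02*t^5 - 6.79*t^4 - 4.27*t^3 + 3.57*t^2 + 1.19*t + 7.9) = 4.02*t^5 + 5.35*t^4 + 11.55*t^3 - 2.22*t^2 - 3.84*t - 8.53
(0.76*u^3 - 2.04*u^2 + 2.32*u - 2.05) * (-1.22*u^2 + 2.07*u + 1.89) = -0.9272*u^5 + 4.062*u^4 - 5.6168*u^3 + 3.4478*u^2 + 0.1413*u - 3.8745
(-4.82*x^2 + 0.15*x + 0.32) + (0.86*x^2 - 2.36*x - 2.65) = -3.96*x^2 - 2.21*x - 2.33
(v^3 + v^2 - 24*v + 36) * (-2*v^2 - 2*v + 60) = -2*v^5 - 4*v^4 + 106*v^3 + 36*v^2 - 1512*v + 2160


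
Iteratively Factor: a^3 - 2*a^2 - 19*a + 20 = (a - 1)*(a^2 - a - 20) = (a - 1)*(a + 4)*(a - 5)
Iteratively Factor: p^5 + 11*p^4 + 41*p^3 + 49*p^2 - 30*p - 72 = (p + 4)*(p^4 + 7*p^3 + 13*p^2 - 3*p - 18) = (p - 1)*(p + 4)*(p^3 + 8*p^2 + 21*p + 18) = (p - 1)*(p + 3)*(p + 4)*(p^2 + 5*p + 6) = (p - 1)*(p + 3)^2*(p + 4)*(p + 2)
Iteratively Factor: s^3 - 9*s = (s)*(s^2 - 9) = s*(s + 3)*(s - 3)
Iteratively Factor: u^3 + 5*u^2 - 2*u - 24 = (u + 3)*(u^2 + 2*u - 8) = (u - 2)*(u + 3)*(u + 4)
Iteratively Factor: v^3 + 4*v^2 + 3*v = (v)*(v^2 + 4*v + 3) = v*(v + 3)*(v + 1)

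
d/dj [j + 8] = 1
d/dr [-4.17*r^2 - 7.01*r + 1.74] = -8.34*r - 7.01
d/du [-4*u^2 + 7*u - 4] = 7 - 8*u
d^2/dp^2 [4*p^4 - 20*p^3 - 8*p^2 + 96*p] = 48*p^2 - 120*p - 16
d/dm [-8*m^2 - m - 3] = -16*m - 1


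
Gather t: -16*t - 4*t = -20*t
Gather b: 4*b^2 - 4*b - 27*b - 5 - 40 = 4*b^2 - 31*b - 45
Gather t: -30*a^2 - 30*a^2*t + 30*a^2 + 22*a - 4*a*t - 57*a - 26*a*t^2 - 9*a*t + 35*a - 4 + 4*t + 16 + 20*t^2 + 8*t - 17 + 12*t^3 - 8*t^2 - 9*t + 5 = 12*t^3 + t^2*(12 - 26*a) + t*(-30*a^2 - 13*a + 3)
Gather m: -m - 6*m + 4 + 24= 28 - 7*m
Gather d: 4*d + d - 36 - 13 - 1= 5*d - 50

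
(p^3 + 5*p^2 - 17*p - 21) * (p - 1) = p^4 + 4*p^3 - 22*p^2 - 4*p + 21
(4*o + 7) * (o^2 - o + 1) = 4*o^3 + 3*o^2 - 3*o + 7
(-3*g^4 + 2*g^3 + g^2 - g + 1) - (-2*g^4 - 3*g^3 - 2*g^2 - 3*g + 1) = -g^4 + 5*g^3 + 3*g^2 + 2*g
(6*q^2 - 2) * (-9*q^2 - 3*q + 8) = -54*q^4 - 18*q^3 + 66*q^2 + 6*q - 16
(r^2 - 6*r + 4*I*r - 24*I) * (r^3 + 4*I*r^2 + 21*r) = r^5 - 6*r^4 + 8*I*r^4 + 5*r^3 - 48*I*r^3 - 30*r^2 + 84*I*r^2 - 504*I*r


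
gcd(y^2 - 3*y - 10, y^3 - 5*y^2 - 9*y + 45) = y - 5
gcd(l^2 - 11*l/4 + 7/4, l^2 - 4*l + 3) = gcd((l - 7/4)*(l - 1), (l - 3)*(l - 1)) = l - 1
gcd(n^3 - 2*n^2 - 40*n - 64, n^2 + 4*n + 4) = n + 2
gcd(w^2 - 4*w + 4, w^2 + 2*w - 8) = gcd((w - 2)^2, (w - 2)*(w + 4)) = w - 2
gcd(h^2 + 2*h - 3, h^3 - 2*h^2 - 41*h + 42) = h - 1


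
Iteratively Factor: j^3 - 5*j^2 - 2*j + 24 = (j - 4)*(j^2 - j - 6) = (j - 4)*(j - 3)*(j + 2)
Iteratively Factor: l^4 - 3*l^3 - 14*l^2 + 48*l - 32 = (l - 4)*(l^3 + l^2 - 10*l + 8) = (l - 4)*(l - 1)*(l^2 + 2*l - 8) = (l - 4)*(l - 2)*(l - 1)*(l + 4)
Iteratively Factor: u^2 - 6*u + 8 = (u - 4)*(u - 2)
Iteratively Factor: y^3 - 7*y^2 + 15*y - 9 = (y - 3)*(y^2 - 4*y + 3) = (y - 3)^2*(y - 1)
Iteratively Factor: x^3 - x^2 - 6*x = (x - 3)*(x^2 + 2*x) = x*(x - 3)*(x + 2)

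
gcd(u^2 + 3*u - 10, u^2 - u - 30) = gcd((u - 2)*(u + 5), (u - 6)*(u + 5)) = u + 5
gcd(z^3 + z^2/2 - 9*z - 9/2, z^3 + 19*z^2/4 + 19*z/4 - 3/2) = z + 3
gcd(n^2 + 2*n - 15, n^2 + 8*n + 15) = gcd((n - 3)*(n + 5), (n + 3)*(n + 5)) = n + 5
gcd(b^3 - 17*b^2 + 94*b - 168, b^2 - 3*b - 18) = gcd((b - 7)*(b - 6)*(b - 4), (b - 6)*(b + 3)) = b - 6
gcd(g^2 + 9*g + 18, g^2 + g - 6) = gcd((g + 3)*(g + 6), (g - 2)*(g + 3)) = g + 3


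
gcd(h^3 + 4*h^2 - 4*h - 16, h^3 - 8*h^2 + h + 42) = h + 2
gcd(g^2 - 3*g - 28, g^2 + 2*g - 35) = 1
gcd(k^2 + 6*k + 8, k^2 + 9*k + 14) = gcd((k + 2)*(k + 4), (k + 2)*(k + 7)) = k + 2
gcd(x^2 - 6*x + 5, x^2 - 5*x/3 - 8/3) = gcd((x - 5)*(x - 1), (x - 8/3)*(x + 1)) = 1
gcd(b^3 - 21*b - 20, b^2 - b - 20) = b^2 - b - 20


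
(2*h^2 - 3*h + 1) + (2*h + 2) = 2*h^2 - h + 3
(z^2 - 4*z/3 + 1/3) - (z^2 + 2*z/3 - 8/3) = 3 - 2*z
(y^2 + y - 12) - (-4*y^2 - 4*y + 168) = 5*y^2 + 5*y - 180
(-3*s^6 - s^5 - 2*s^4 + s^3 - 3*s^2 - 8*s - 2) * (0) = 0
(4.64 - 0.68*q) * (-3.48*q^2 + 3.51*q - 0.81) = 2.3664*q^3 - 18.534*q^2 + 16.8372*q - 3.7584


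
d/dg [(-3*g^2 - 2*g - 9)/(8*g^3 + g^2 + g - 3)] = (24*g^4 + 32*g^3 + 215*g^2 + 36*g + 15)/(64*g^6 + 16*g^5 + 17*g^4 - 46*g^3 - 5*g^2 - 6*g + 9)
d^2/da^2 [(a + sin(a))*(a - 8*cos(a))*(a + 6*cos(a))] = -a^2*sin(a) + 2*a^2*cos(a) + 8*a*sin(a) + 4*a*sin(2*a) + 4*a*cos(a) + 96*a*cos(2*a) + 6*a + 14*sin(a) + 96*sin(2*a) + 108*sin(3*a) - 4*cos(a) - 4*cos(2*a)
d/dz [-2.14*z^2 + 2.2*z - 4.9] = 2.2 - 4.28*z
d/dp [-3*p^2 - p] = -6*p - 1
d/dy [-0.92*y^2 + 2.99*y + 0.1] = 2.99 - 1.84*y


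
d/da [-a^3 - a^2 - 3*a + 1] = -3*a^2 - 2*a - 3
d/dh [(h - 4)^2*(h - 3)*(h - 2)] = 4*h^3 - 39*h^2 + 124*h - 128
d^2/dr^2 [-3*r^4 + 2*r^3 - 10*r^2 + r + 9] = -36*r^2 + 12*r - 20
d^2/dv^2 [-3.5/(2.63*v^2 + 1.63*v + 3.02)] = (48.4183*v^2 + 30.0083*v - 3.5*(5.26*v + 1.63)*(10.52*v + 3.26) + 55.5982)/(2.63*v^2 + 1.63*v + 3.02)^3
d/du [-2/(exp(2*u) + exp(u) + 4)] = (4*exp(u) + 2)*exp(u)/(exp(2*u) + exp(u) + 4)^2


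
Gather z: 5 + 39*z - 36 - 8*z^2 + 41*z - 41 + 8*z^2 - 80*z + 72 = 0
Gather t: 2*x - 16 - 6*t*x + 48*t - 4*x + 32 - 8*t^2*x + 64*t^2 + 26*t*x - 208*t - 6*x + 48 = t^2*(64 - 8*x) + t*(20*x - 160) - 8*x + 64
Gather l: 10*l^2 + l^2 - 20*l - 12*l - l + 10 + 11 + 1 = 11*l^2 - 33*l + 22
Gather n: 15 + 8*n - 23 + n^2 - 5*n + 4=n^2 + 3*n - 4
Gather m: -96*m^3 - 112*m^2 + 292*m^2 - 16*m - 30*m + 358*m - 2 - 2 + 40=-96*m^3 + 180*m^2 + 312*m + 36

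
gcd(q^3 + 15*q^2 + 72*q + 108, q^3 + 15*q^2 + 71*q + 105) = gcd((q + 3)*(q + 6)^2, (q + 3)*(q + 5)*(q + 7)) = q + 3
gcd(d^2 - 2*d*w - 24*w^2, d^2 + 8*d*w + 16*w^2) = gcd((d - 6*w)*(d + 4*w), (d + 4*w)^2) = d + 4*w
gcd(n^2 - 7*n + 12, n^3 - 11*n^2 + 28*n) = n - 4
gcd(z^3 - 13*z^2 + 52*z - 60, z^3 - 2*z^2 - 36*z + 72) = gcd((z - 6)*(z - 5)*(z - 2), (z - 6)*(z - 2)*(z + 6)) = z^2 - 8*z + 12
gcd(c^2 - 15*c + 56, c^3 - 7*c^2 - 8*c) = c - 8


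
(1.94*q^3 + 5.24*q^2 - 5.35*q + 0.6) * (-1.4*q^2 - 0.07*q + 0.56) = -2.716*q^5 - 7.4718*q^4 + 8.2096*q^3 + 2.4689*q^2 - 3.038*q + 0.336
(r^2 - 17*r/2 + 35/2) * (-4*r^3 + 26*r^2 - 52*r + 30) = -4*r^5 + 60*r^4 - 343*r^3 + 927*r^2 - 1165*r + 525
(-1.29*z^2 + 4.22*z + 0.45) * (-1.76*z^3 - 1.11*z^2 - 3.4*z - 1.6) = 2.2704*z^5 - 5.9953*z^4 - 1.0902*z^3 - 12.7835*z^2 - 8.282*z - 0.72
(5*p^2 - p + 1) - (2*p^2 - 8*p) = 3*p^2 + 7*p + 1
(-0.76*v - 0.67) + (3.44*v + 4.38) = 2.68*v + 3.71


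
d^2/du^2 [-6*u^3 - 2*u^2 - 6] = -36*u - 4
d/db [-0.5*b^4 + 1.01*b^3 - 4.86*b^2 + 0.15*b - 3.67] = -2.0*b^3 + 3.03*b^2 - 9.72*b + 0.15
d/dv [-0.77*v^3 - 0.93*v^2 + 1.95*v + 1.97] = -2.31*v^2 - 1.86*v + 1.95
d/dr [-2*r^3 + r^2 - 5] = 2*r*(1 - 3*r)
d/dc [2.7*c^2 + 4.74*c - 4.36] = 5.4*c + 4.74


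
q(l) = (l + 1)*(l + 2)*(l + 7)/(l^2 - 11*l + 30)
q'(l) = (11 - 2*l)*(l + 1)*(l + 2)*(l + 7)/(l^2 - 11*l + 30)^2 + (l + 1)*(l + 2)/(l^2 - 11*l + 30) + (l + 1)*(l + 7)/(l^2 - 11*l + 30) + (l + 2)*(l + 7)/(l^2 - 11*l + 30)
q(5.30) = -2693.70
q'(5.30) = 4115.29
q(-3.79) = 0.19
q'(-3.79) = -0.07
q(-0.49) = 0.14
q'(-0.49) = 0.44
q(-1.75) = -0.02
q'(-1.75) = -0.06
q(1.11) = 2.80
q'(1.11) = 3.86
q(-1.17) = -0.02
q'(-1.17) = 0.08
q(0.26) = 0.76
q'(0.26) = 1.34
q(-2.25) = 0.02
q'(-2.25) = -0.11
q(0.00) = 0.47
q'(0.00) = 0.94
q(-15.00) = -3.47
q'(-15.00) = 0.61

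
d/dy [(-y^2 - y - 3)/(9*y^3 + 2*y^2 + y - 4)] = (9*y^4 + 18*y^3 + 82*y^2 + 20*y + 7)/(81*y^6 + 36*y^5 + 22*y^4 - 68*y^3 - 15*y^2 - 8*y + 16)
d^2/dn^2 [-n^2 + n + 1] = -2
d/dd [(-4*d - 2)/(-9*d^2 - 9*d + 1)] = 2*(18*d^2 + 18*d - 9*(2*d + 1)^2 - 2)/(9*d^2 + 9*d - 1)^2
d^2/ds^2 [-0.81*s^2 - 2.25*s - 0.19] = -1.62000000000000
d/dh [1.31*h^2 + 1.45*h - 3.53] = 2.62*h + 1.45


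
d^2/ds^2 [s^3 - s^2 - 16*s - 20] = 6*s - 2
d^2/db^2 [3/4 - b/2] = 0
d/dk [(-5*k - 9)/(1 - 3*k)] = -32/(3*k - 1)^2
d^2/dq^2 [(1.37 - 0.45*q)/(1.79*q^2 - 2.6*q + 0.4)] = (-(0.45*q - 1.37)*(3.58*q - 2.6)*(7.16*q - 5.2) + (4.833*q - 7.2446)*(1.79*q^2 - 2.6*q + 0.4))/(1.79*q^2 - 2.6*q + 0.4)^3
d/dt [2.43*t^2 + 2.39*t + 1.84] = 4.86*t + 2.39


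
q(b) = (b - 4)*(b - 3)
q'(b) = 2*b - 7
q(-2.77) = 39.06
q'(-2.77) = -12.54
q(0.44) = 9.11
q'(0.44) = -6.12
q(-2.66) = 37.70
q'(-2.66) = -12.32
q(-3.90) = 54.51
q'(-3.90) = -14.80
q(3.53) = -0.25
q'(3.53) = 0.06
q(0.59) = 8.22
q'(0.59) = -5.82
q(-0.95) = 19.55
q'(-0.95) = -8.90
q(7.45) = 15.35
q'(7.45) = 7.90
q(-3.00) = 42.00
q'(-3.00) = -13.00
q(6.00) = 6.00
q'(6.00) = 5.00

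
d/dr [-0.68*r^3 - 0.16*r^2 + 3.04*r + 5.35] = -2.04*r^2 - 0.32*r + 3.04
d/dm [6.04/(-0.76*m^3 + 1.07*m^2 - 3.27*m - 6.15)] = (13.7712*m^2 - 12.9256*m + 19.7508)/(0.76*m^3 - 1.07*m^2 + 3.27*m + 6.15)^2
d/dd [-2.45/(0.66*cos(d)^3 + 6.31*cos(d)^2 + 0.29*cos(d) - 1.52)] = (4.851*sin(d)^2 - 30.919*cos(d) - 5.5615)*sin(d)/(0.66*cos(d)^3 + 6.31*cos(d)^2 + 0.29*cos(d) - 1.52)^2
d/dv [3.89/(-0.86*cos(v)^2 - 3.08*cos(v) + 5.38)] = -(6.6908*cos(v) + 11.9812)*sin(v)/(0.86*cos(v)^2 + 3.08*cos(v) - 5.38)^2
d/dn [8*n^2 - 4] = 16*n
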